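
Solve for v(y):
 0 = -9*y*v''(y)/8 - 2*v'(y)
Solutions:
 v(y) = C1 + C2/y^(7/9)


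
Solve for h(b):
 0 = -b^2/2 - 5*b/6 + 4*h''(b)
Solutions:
 h(b) = C1 + C2*b + b^4/96 + 5*b^3/144


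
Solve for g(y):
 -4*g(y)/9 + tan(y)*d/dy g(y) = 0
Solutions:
 g(y) = C1*sin(y)^(4/9)


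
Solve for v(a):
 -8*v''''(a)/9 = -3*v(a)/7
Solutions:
 v(a) = C1*exp(-3^(3/4)*686^(1/4)*a/14) + C2*exp(3^(3/4)*686^(1/4)*a/14) + C3*sin(3^(3/4)*686^(1/4)*a/14) + C4*cos(3^(3/4)*686^(1/4)*a/14)


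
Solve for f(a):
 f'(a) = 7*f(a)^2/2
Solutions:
 f(a) = -2/(C1 + 7*a)


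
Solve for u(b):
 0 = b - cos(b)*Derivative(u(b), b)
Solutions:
 u(b) = C1 + Integral(b/cos(b), b)


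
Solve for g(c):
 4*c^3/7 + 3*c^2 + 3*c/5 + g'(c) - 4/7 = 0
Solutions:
 g(c) = C1 - c^4/7 - c^3 - 3*c^2/10 + 4*c/7


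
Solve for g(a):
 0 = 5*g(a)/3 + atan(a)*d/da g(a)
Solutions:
 g(a) = C1*exp(-5*Integral(1/atan(a), a)/3)


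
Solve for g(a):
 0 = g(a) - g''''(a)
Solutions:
 g(a) = C1*exp(-a) + C2*exp(a) + C3*sin(a) + C4*cos(a)


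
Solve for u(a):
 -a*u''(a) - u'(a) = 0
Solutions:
 u(a) = C1 + C2*log(a)


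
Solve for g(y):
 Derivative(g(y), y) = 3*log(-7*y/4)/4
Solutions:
 g(y) = C1 + 3*y*log(-y)/4 + 3*y*(-2*log(2) - 1 + log(7))/4


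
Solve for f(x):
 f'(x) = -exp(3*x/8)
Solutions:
 f(x) = C1 - 8*exp(3*x/8)/3


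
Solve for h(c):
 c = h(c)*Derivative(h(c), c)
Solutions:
 h(c) = -sqrt(C1 + c^2)
 h(c) = sqrt(C1 + c^2)


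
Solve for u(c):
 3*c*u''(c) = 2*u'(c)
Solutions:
 u(c) = C1 + C2*c^(5/3)


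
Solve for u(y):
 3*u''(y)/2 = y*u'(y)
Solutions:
 u(y) = C1 + C2*erfi(sqrt(3)*y/3)


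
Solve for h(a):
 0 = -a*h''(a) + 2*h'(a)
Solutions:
 h(a) = C1 + C2*a^3


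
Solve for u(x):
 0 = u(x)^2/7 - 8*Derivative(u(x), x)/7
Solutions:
 u(x) = -8/(C1 + x)


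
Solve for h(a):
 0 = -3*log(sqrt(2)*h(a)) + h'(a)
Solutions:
 -2*Integral(1/(2*log(_y) + log(2)), (_y, h(a)))/3 = C1 - a


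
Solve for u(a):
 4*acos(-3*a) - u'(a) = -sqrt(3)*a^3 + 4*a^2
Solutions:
 u(a) = C1 + sqrt(3)*a^4/4 - 4*a^3/3 + 4*a*acos(-3*a) + 4*sqrt(1 - 9*a^2)/3


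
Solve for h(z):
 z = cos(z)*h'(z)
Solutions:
 h(z) = C1 + Integral(z/cos(z), z)


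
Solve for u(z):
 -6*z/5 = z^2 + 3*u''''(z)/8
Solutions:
 u(z) = C1 + C2*z + C3*z^2 + C4*z^3 - z^6/135 - 2*z^5/75


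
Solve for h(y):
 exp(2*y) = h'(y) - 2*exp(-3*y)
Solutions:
 h(y) = C1 + exp(2*y)/2 - 2*exp(-3*y)/3


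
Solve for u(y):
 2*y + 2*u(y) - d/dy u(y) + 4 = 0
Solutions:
 u(y) = C1*exp(2*y) - y - 5/2


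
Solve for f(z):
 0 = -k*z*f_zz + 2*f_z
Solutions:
 f(z) = C1 + z^(((re(k) + 2)*re(k) + im(k)^2)/(re(k)^2 + im(k)^2))*(C2*sin(2*log(z)*Abs(im(k))/(re(k)^2 + im(k)^2)) + C3*cos(2*log(z)*im(k)/(re(k)^2 + im(k)^2)))


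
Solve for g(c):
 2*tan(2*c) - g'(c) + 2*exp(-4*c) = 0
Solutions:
 g(c) = C1 + log(tan(2*c)^2 + 1)/2 - exp(-4*c)/2


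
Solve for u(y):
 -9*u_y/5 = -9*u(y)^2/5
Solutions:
 u(y) = -1/(C1 + y)


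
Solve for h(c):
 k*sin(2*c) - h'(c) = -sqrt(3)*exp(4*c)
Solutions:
 h(c) = C1 - k*cos(2*c)/2 + sqrt(3)*exp(4*c)/4


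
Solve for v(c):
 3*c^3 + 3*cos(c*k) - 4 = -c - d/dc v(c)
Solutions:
 v(c) = C1 - 3*c^4/4 - c^2/2 + 4*c - 3*sin(c*k)/k


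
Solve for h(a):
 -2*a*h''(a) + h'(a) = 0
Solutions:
 h(a) = C1 + C2*a^(3/2)


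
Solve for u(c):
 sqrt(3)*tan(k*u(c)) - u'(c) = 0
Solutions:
 u(c) = Piecewise((-asin(exp(C1*k + sqrt(3)*c*k))/k + pi/k, Ne(k, 0)), (nan, True))
 u(c) = Piecewise((asin(exp(C1*k + sqrt(3)*c*k))/k, Ne(k, 0)), (nan, True))


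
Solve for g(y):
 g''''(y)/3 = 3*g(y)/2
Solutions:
 g(y) = C1*exp(-2^(3/4)*sqrt(3)*y/2) + C2*exp(2^(3/4)*sqrt(3)*y/2) + C3*sin(2^(3/4)*sqrt(3)*y/2) + C4*cos(2^(3/4)*sqrt(3)*y/2)


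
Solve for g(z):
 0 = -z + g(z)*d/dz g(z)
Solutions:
 g(z) = -sqrt(C1 + z^2)
 g(z) = sqrt(C1 + z^2)


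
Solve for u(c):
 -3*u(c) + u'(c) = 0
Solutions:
 u(c) = C1*exp(3*c)


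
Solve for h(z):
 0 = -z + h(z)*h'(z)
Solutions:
 h(z) = -sqrt(C1 + z^2)
 h(z) = sqrt(C1 + z^2)


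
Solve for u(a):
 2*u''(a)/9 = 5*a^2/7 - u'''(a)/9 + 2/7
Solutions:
 u(a) = C1 + C2*a + C3*exp(-2*a) + 15*a^4/56 - 15*a^3/28 + 81*a^2/56


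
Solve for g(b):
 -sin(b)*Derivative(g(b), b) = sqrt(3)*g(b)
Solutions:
 g(b) = C1*(cos(b) + 1)^(sqrt(3)/2)/(cos(b) - 1)^(sqrt(3)/2)


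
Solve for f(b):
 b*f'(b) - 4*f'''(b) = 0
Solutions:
 f(b) = C1 + Integral(C2*airyai(2^(1/3)*b/2) + C3*airybi(2^(1/3)*b/2), b)


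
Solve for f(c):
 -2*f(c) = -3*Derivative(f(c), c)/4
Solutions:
 f(c) = C1*exp(8*c/3)


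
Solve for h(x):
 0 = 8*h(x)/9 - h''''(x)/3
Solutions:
 h(x) = C1*exp(-6^(3/4)*x/3) + C2*exp(6^(3/4)*x/3) + C3*sin(6^(3/4)*x/3) + C4*cos(6^(3/4)*x/3)


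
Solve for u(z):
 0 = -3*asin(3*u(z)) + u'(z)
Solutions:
 Integral(1/asin(3*_y), (_y, u(z))) = C1 + 3*z


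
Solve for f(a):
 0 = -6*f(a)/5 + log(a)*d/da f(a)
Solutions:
 f(a) = C1*exp(6*li(a)/5)


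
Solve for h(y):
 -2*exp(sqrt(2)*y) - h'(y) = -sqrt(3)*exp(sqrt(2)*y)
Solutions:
 h(y) = C1 - sqrt(2)*exp(sqrt(2)*y) + sqrt(6)*exp(sqrt(2)*y)/2


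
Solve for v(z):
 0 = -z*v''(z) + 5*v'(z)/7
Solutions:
 v(z) = C1 + C2*z^(12/7)


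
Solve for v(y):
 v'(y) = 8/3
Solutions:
 v(y) = C1 + 8*y/3


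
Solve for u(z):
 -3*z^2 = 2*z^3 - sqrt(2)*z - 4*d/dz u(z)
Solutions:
 u(z) = C1 + z^4/8 + z^3/4 - sqrt(2)*z^2/8


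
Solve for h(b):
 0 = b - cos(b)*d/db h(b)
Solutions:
 h(b) = C1 + Integral(b/cos(b), b)


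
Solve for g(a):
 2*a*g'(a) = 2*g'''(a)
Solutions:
 g(a) = C1 + Integral(C2*airyai(a) + C3*airybi(a), a)


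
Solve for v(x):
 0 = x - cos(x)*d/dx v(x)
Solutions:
 v(x) = C1 + Integral(x/cos(x), x)


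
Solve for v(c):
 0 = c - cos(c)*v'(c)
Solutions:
 v(c) = C1 + Integral(c/cos(c), c)


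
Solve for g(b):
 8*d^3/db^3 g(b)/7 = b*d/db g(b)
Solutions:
 g(b) = C1 + Integral(C2*airyai(7^(1/3)*b/2) + C3*airybi(7^(1/3)*b/2), b)


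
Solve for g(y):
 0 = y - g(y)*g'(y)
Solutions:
 g(y) = -sqrt(C1 + y^2)
 g(y) = sqrt(C1 + y^2)


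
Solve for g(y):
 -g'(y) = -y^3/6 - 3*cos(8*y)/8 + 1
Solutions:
 g(y) = C1 + y^4/24 - y + 3*sin(8*y)/64


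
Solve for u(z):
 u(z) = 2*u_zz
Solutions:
 u(z) = C1*exp(-sqrt(2)*z/2) + C2*exp(sqrt(2)*z/2)


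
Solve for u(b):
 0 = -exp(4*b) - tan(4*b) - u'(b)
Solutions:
 u(b) = C1 - exp(4*b)/4 + log(cos(4*b))/4


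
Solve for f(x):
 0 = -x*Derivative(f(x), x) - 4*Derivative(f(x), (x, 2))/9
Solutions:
 f(x) = C1 + C2*erf(3*sqrt(2)*x/4)


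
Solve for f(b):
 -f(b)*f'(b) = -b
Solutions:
 f(b) = -sqrt(C1 + b^2)
 f(b) = sqrt(C1 + b^2)


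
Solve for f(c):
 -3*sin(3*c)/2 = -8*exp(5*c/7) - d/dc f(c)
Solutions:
 f(c) = C1 - 56*exp(5*c/7)/5 - cos(3*c)/2


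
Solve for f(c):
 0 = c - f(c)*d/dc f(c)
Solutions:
 f(c) = -sqrt(C1 + c^2)
 f(c) = sqrt(C1 + c^2)


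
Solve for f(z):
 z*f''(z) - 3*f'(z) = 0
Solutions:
 f(z) = C1 + C2*z^4


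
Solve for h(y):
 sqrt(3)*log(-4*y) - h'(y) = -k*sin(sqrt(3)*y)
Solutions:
 h(y) = C1 - sqrt(3)*k*cos(sqrt(3)*y)/3 + sqrt(3)*y*(log(-y) - 1) + 2*sqrt(3)*y*log(2)


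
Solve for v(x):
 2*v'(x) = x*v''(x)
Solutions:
 v(x) = C1 + C2*x^3


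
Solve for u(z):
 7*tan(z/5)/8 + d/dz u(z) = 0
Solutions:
 u(z) = C1 + 35*log(cos(z/5))/8


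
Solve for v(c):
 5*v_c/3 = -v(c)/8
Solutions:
 v(c) = C1*exp(-3*c/40)


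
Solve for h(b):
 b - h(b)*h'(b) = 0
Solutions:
 h(b) = -sqrt(C1 + b^2)
 h(b) = sqrt(C1 + b^2)


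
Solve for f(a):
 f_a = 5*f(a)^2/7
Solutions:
 f(a) = -7/(C1 + 5*a)


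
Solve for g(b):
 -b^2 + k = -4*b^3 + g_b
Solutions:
 g(b) = C1 + b^4 - b^3/3 + b*k


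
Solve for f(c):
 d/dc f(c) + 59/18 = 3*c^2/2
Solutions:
 f(c) = C1 + c^3/2 - 59*c/18


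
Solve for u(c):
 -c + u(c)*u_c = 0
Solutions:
 u(c) = -sqrt(C1 + c^2)
 u(c) = sqrt(C1 + c^2)


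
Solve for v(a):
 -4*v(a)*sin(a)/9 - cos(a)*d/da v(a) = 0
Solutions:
 v(a) = C1*cos(a)^(4/9)


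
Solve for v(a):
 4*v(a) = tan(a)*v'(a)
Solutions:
 v(a) = C1*sin(a)^4


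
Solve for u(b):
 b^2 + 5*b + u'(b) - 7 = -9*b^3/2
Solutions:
 u(b) = C1 - 9*b^4/8 - b^3/3 - 5*b^2/2 + 7*b


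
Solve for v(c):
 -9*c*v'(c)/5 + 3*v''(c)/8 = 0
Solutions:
 v(c) = C1 + C2*erfi(2*sqrt(15)*c/5)


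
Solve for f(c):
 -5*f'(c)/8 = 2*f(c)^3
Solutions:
 f(c) = -sqrt(10)*sqrt(-1/(C1 - 16*c))/2
 f(c) = sqrt(10)*sqrt(-1/(C1 - 16*c))/2


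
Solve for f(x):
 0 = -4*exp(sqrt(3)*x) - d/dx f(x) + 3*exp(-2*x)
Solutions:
 f(x) = C1 - 4*sqrt(3)*exp(sqrt(3)*x)/3 - 3*exp(-2*x)/2


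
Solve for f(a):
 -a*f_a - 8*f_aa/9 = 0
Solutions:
 f(a) = C1 + C2*erf(3*a/4)


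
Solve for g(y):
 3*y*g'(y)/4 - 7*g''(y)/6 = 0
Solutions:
 g(y) = C1 + C2*erfi(3*sqrt(7)*y/14)


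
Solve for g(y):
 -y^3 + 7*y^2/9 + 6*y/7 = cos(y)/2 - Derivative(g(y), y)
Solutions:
 g(y) = C1 + y^4/4 - 7*y^3/27 - 3*y^2/7 + sin(y)/2


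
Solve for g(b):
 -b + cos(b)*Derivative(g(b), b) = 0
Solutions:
 g(b) = C1 + Integral(b/cos(b), b)


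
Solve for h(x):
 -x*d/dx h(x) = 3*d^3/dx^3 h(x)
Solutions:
 h(x) = C1 + Integral(C2*airyai(-3^(2/3)*x/3) + C3*airybi(-3^(2/3)*x/3), x)


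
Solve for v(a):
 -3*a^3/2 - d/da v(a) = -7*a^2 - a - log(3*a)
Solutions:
 v(a) = C1 - 3*a^4/8 + 7*a^3/3 + a^2/2 + a*log(a) - a + a*log(3)


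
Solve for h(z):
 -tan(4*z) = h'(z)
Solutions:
 h(z) = C1 + log(cos(4*z))/4


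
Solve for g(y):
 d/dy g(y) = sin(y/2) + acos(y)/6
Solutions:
 g(y) = C1 + y*acos(y)/6 - sqrt(1 - y^2)/6 - 2*cos(y/2)


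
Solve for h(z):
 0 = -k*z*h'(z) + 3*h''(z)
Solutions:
 h(z) = Piecewise((-sqrt(6)*sqrt(pi)*C1*erf(sqrt(6)*z*sqrt(-k)/6)/(2*sqrt(-k)) - C2, (k > 0) | (k < 0)), (-C1*z - C2, True))


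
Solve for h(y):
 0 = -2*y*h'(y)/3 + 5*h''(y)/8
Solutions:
 h(y) = C1 + C2*erfi(2*sqrt(30)*y/15)


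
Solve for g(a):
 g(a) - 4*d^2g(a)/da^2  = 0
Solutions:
 g(a) = C1*exp(-a/2) + C2*exp(a/2)


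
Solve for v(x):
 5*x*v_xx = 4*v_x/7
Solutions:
 v(x) = C1 + C2*x^(39/35)


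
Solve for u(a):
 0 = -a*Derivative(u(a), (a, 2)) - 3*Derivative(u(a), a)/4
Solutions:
 u(a) = C1 + C2*a^(1/4)


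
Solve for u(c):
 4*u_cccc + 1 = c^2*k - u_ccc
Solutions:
 u(c) = C1 + C2*c + C3*c^2 + C4*exp(-c/4) + c^5*k/60 - c^4*k/3 + c^3*(32*k - 1)/6


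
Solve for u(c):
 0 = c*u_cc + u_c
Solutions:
 u(c) = C1 + C2*log(c)


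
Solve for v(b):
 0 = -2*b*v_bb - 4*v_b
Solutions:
 v(b) = C1 + C2/b


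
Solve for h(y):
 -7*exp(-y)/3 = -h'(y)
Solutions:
 h(y) = C1 - 7*exp(-y)/3


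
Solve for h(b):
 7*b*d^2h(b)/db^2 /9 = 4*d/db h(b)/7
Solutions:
 h(b) = C1 + C2*b^(85/49)


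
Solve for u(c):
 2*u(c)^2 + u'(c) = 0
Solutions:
 u(c) = 1/(C1 + 2*c)


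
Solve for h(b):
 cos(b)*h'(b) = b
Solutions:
 h(b) = C1 + Integral(b/cos(b), b)


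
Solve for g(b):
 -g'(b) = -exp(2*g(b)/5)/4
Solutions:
 g(b) = 5*log(-sqrt(-1/(C1 + b))) + 5*log(10)/2
 g(b) = 5*log(-1/(C1 + b))/2 + 5*log(10)/2


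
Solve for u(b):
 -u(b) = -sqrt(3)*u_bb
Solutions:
 u(b) = C1*exp(-3^(3/4)*b/3) + C2*exp(3^(3/4)*b/3)


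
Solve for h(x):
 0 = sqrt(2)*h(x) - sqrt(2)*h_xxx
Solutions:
 h(x) = C3*exp(x) + (C1*sin(sqrt(3)*x/2) + C2*cos(sqrt(3)*x/2))*exp(-x/2)


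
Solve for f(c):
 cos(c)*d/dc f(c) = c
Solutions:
 f(c) = C1 + Integral(c/cos(c), c)


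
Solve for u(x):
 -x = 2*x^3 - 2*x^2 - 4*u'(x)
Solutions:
 u(x) = C1 + x^4/8 - x^3/6 + x^2/8


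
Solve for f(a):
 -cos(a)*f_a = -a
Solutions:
 f(a) = C1 + Integral(a/cos(a), a)


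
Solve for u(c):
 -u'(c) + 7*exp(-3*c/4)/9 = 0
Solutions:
 u(c) = C1 - 28*exp(-3*c/4)/27


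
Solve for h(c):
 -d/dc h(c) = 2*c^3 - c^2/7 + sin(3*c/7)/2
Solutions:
 h(c) = C1 - c^4/2 + c^3/21 + 7*cos(3*c/7)/6


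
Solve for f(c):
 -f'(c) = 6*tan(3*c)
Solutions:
 f(c) = C1 + 2*log(cos(3*c))


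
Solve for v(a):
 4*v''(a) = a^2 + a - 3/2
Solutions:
 v(a) = C1 + C2*a + a^4/48 + a^3/24 - 3*a^2/16


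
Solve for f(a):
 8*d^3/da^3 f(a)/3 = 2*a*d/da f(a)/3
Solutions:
 f(a) = C1 + Integral(C2*airyai(2^(1/3)*a/2) + C3*airybi(2^(1/3)*a/2), a)


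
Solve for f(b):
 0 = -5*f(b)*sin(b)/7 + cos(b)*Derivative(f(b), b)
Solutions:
 f(b) = C1/cos(b)^(5/7)


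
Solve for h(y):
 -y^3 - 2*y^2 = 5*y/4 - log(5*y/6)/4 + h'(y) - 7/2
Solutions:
 h(y) = C1 - y^4/4 - 2*y^3/3 - 5*y^2/8 + y*log(y)/4 - y*log(6)/4 + y*log(5)/4 + 13*y/4


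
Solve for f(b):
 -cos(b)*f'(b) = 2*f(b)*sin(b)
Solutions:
 f(b) = C1*cos(b)^2


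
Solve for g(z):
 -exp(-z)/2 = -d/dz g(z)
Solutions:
 g(z) = C1 - exp(-z)/2


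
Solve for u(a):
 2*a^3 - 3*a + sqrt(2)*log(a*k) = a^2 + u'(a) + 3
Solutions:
 u(a) = C1 + a^4/2 - a^3/3 - 3*a^2/2 + sqrt(2)*a*log(a*k) + a*(-3 - sqrt(2))


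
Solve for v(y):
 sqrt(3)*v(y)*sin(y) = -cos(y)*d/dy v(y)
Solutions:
 v(y) = C1*cos(y)^(sqrt(3))


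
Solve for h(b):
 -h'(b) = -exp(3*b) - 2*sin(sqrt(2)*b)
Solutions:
 h(b) = C1 + exp(3*b)/3 - sqrt(2)*cos(sqrt(2)*b)


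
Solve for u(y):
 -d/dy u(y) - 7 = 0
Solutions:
 u(y) = C1 - 7*y


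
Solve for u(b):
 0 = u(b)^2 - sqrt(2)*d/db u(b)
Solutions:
 u(b) = -2/(C1 + sqrt(2)*b)


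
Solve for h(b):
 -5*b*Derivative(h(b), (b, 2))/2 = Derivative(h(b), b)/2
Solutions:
 h(b) = C1 + C2*b^(4/5)


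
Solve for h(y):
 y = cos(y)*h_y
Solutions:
 h(y) = C1 + Integral(y/cos(y), y)


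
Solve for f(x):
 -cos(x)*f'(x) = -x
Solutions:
 f(x) = C1 + Integral(x/cos(x), x)


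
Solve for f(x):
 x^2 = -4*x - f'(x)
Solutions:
 f(x) = C1 - x^3/3 - 2*x^2


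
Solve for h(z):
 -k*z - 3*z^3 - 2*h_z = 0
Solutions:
 h(z) = C1 - k*z^2/4 - 3*z^4/8


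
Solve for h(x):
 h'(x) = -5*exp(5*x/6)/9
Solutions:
 h(x) = C1 - 2*exp(5*x/6)/3


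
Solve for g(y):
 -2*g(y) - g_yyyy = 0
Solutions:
 g(y) = (C1*sin(2^(3/4)*y/2) + C2*cos(2^(3/4)*y/2))*exp(-2^(3/4)*y/2) + (C3*sin(2^(3/4)*y/2) + C4*cos(2^(3/4)*y/2))*exp(2^(3/4)*y/2)


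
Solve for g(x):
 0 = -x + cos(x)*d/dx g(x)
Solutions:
 g(x) = C1 + Integral(x/cos(x), x)


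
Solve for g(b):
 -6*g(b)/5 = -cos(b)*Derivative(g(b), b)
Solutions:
 g(b) = C1*(sin(b) + 1)^(3/5)/(sin(b) - 1)^(3/5)


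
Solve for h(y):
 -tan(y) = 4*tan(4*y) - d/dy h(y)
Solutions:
 h(y) = C1 - log(cos(y)) - log(cos(4*y))


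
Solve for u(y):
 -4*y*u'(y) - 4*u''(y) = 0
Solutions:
 u(y) = C1 + C2*erf(sqrt(2)*y/2)


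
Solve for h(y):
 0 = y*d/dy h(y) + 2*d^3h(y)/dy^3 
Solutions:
 h(y) = C1 + Integral(C2*airyai(-2^(2/3)*y/2) + C3*airybi(-2^(2/3)*y/2), y)


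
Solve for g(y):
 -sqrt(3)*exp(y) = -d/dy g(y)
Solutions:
 g(y) = C1 + sqrt(3)*exp(y)


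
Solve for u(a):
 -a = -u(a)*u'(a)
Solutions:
 u(a) = -sqrt(C1 + a^2)
 u(a) = sqrt(C1 + a^2)


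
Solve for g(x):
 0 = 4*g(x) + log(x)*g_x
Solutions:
 g(x) = C1*exp(-4*li(x))


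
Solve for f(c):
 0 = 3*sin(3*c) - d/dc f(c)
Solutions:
 f(c) = C1 - cos(3*c)


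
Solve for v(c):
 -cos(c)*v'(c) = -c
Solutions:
 v(c) = C1 + Integral(c/cos(c), c)


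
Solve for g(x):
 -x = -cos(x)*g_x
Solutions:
 g(x) = C1 + Integral(x/cos(x), x)


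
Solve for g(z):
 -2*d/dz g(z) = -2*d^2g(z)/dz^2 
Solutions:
 g(z) = C1 + C2*exp(z)


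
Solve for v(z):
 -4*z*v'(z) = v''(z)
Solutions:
 v(z) = C1 + C2*erf(sqrt(2)*z)


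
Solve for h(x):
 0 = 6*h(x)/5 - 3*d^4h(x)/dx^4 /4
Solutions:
 h(x) = C1*exp(-10^(3/4)*x/5) + C2*exp(10^(3/4)*x/5) + C3*sin(10^(3/4)*x/5) + C4*cos(10^(3/4)*x/5)


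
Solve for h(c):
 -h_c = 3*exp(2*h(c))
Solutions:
 h(c) = log(-sqrt(-1/(C1 - 3*c))) - log(2)/2
 h(c) = log(-1/(C1 - 3*c))/2 - log(2)/2


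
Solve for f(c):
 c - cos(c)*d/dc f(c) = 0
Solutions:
 f(c) = C1 + Integral(c/cos(c), c)


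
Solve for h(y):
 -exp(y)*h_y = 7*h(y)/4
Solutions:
 h(y) = C1*exp(7*exp(-y)/4)


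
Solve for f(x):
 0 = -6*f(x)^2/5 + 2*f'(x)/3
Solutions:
 f(x) = -5/(C1 + 9*x)


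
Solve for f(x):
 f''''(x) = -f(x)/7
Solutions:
 f(x) = (C1*sin(sqrt(2)*7^(3/4)*x/14) + C2*cos(sqrt(2)*7^(3/4)*x/14))*exp(-sqrt(2)*7^(3/4)*x/14) + (C3*sin(sqrt(2)*7^(3/4)*x/14) + C4*cos(sqrt(2)*7^(3/4)*x/14))*exp(sqrt(2)*7^(3/4)*x/14)


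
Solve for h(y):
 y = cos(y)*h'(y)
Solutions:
 h(y) = C1 + Integral(y/cos(y), y)


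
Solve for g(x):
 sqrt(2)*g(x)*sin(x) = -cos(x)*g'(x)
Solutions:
 g(x) = C1*cos(x)^(sqrt(2))


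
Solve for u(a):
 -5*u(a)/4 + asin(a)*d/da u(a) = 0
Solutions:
 u(a) = C1*exp(5*Integral(1/asin(a), a)/4)


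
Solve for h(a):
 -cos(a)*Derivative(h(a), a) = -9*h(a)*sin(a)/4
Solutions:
 h(a) = C1/cos(a)^(9/4)


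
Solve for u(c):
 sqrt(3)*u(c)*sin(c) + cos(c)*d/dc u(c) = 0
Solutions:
 u(c) = C1*cos(c)^(sqrt(3))


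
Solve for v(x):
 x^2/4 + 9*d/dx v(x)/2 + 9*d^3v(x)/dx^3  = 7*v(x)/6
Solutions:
 v(x) = C1*exp(2^(1/3)*x*(-(7 + sqrt(103))^(1/3) + 3*2^(1/3)/(7 + sqrt(103))^(1/3))/12)*sin(2^(1/3)*sqrt(3)*x*(3*2^(1/3)/(7 + sqrt(103))^(1/3) + (7 + sqrt(103))^(1/3))/12) + C2*exp(2^(1/3)*x*(-(7 + sqrt(103))^(1/3) + 3*2^(1/3)/(7 + sqrt(103))^(1/3))/12)*cos(2^(1/3)*sqrt(3)*x*(3*2^(1/3)/(7 + sqrt(103))^(1/3) + (7 + sqrt(103))^(1/3))/12) + C3*exp(-2^(1/3)*x*(-(7 + sqrt(103))^(1/3) + 3*2^(1/3)/(7 + sqrt(103))^(1/3))/6) + 3*x^2/14 + 81*x/49 + 2187/343


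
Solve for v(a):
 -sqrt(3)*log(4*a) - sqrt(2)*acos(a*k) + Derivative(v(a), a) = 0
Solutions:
 v(a) = C1 + sqrt(3)*a*(log(a) - 1) + 2*sqrt(3)*a*log(2) + sqrt(2)*Piecewise((a*acos(a*k) - sqrt(-a^2*k^2 + 1)/k, Ne(k, 0)), (pi*a/2, True))


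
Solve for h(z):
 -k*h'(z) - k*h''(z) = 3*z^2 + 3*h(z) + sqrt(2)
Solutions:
 h(z) = C1*exp(z*(-1 + sqrt(k*(k - 12))/k)/2) + C2*exp(-z*(1 + sqrt(k*(k - 12))/k)/2) - 2*k^2/9 + 2*k*z/3 + 2*k/3 - z^2 - sqrt(2)/3


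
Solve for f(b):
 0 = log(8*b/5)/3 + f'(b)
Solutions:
 f(b) = C1 - b*log(b)/3 - b*log(2) + b/3 + b*log(5)/3


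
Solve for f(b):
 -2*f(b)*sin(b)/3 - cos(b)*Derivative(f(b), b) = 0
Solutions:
 f(b) = C1*cos(b)^(2/3)


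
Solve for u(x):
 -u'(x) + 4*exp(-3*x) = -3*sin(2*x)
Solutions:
 u(x) = C1 - 3*cos(2*x)/2 - 4*exp(-3*x)/3


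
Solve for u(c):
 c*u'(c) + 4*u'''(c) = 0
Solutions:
 u(c) = C1 + Integral(C2*airyai(-2^(1/3)*c/2) + C3*airybi(-2^(1/3)*c/2), c)


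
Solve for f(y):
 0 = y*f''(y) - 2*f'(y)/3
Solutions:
 f(y) = C1 + C2*y^(5/3)


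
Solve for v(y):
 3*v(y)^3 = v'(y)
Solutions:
 v(y) = -sqrt(2)*sqrt(-1/(C1 + 3*y))/2
 v(y) = sqrt(2)*sqrt(-1/(C1 + 3*y))/2


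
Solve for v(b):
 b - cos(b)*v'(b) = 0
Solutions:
 v(b) = C1 + Integral(b/cos(b), b)


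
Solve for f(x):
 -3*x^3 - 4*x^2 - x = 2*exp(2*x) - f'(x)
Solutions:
 f(x) = C1 + 3*x^4/4 + 4*x^3/3 + x^2/2 + exp(2*x)


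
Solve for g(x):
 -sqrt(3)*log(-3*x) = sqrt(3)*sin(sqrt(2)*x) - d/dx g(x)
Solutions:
 g(x) = C1 + sqrt(3)*x*(log(-x) - 1) + sqrt(3)*x*log(3) - sqrt(6)*cos(sqrt(2)*x)/2


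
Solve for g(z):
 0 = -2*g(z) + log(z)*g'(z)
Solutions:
 g(z) = C1*exp(2*li(z))


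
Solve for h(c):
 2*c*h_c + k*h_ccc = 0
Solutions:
 h(c) = C1 + Integral(C2*airyai(2^(1/3)*c*(-1/k)^(1/3)) + C3*airybi(2^(1/3)*c*(-1/k)^(1/3)), c)


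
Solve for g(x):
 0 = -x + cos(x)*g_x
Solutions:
 g(x) = C1 + Integral(x/cos(x), x)


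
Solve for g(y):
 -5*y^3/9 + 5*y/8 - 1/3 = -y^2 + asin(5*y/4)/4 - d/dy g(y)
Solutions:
 g(y) = C1 + 5*y^4/36 - y^3/3 - 5*y^2/16 + y*asin(5*y/4)/4 + y/3 + sqrt(16 - 25*y^2)/20


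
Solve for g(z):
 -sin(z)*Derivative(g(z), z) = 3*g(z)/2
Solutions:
 g(z) = C1*(cos(z) + 1)^(3/4)/(cos(z) - 1)^(3/4)


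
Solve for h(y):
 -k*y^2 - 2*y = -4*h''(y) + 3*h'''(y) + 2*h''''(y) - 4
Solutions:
 h(y) = C1 + C2*y + C3*exp(y*(-3 + sqrt(41))/4) + C4*exp(-y*(3 + sqrt(41))/4) + k*y^4/48 + y^3*(3*k + 4)/48 + y^2*(17*k - 20)/64


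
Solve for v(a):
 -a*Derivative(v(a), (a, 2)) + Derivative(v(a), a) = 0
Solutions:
 v(a) = C1 + C2*a^2


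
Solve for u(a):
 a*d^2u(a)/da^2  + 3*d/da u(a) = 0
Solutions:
 u(a) = C1 + C2/a^2


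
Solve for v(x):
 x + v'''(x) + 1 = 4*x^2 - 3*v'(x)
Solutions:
 v(x) = C1 + C2*sin(sqrt(3)*x) + C3*cos(sqrt(3)*x) + 4*x^3/9 - x^2/6 - 11*x/9


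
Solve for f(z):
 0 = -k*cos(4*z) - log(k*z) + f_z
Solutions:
 f(z) = C1 + k*sin(4*z)/4 + z*log(k*z) - z


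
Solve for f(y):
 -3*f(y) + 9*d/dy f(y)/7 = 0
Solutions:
 f(y) = C1*exp(7*y/3)


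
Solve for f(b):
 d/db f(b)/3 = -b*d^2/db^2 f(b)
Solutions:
 f(b) = C1 + C2*b^(2/3)


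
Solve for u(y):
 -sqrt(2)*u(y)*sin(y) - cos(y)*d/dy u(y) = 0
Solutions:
 u(y) = C1*cos(y)^(sqrt(2))


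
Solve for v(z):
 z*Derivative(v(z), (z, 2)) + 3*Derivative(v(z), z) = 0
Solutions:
 v(z) = C1 + C2/z^2


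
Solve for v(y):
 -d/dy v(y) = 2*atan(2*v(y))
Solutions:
 Integral(1/atan(2*_y), (_y, v(y))) = C1 - 2*y


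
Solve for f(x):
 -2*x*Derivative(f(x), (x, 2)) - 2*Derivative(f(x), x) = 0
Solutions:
 f(x) = C1 + C2*log(x)


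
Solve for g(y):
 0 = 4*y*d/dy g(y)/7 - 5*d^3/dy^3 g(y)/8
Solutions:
 g(y) = C1 + Integral(C2*airyai(2*70^(2/3)*y/35) + C3*airybi(2*70^(2/3)*y/35), y)


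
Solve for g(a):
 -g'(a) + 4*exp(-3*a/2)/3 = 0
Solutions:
 g(a) = C1 - 8*exp(-3*a/2)/9


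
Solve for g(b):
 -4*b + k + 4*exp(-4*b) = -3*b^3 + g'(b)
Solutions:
 g(b) = C1 + 3*b^4/4 - 2*b^2 + b*k - exp(-4*b)


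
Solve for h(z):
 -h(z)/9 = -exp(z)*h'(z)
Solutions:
 h(z) = C1*exp(-exp(-z)/9)


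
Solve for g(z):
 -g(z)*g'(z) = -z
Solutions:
 g(z) = -sqrt(C1 + z^2)
 g(z) = sqrt(C1 + z^2)


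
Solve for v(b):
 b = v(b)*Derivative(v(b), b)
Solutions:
 v(b) = -sqrt(C1 + b^2)
 v(b) = sqrt(C1 + b^2)


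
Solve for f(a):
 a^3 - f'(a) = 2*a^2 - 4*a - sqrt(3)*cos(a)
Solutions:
 f(a) = C1 + a^4/4 - 2*a^3/3 + 2*a^2 + sqrt(3)*sin(a)


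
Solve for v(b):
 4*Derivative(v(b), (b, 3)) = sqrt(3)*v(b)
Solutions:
 v(b) = C3*exp(2^(1/3)*3^(1/6)*b/2) + (C1*sin(2^(1/3)*3^(2/3)*b/4) + C2*cos(2^(1/3)*3^(2/3)*b/4))*exp(-2^(1/3)*3^(1/6)*b/4)


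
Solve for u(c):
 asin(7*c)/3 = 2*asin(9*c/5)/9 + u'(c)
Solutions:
 u(c) = C1 - 2*c*asin(9*c/5)/9 + c*asin(7*c)/3 + sqrt(1 - 49*c^2)/21 - 2*sqrt(25 - 81*c^2)/81


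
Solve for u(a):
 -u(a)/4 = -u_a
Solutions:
 u(a) = C1*exp(a/4)


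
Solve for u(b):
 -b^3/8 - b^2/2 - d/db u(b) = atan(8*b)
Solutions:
 u(b) = C1 - b^4/32 - b^3/6 - b*atan(8*b) + log(64*b^2 + 1)/16


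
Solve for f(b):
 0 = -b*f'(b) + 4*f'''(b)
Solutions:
 f(b) = C1 + Integral(C2*airyai(2^(1/3)*b/2) + C3*airybi(2^(1/3)*b/2), b)


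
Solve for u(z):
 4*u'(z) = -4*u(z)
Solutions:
 u(z) = C1*exp(-z)


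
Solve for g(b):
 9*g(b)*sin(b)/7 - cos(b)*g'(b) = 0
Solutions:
 g(b) = C1/cos(b)^(9/7)


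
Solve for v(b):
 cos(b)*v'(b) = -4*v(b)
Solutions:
 v(b) = C1*(sin(b)^2 - 2*sin(b) + 1)/(sin(b)^2 + 2*sin(b) + 1)


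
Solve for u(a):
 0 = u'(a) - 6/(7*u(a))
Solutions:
 u(a) = -sqrt(C1 + 84*a)/7
 u(a) = sqrt(C1 + 84*a)/7


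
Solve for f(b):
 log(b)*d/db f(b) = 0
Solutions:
 f(b) = C1


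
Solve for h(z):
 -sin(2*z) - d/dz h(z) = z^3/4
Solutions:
 h(z) = C1 - z^4/16 + cos(2*z)/2


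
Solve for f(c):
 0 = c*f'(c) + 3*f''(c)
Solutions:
 f(c) = C1 + C2*erf(sqrt(6)*c/6)


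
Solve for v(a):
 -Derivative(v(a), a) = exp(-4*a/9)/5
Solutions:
 v(a) = C1 + 9*exp(-4*a/9)/20


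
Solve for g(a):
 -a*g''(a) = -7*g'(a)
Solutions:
 g(a) = C1 + C2*a^8


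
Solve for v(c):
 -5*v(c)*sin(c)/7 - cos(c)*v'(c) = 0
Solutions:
 v(c) = C1*cos(c)^(5/7)


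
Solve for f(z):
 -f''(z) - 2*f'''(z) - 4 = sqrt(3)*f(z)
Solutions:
 f(z) = C1*exp(z*(-2 + (1 + 54*sqrt(3) + sqrt(-1 + (1 + 54*sqrt(3))^2))^(-1/3) + (1 + 54*sqrt(3) + sqrt(-1 + (1 + 54*sqrt(3))^2))^(1/3))/12)*sin(sqrt(3)*z*(-(1 + 54*sqrt(3) + sqrt(-1 + (1 + 54*sqrt(3))^2))^(1/3) + (1 + 54*sqrt(3) + sqrt(-1 + (1 + 54*sqrt(3))^2))^(-1/3))/12) + C2*exp(z*(-2 + (1 + 54*sqrt(3) + sqrt(-1 + (1 + 54*sqrt(3))^2))^(-1/3) + (1 + 54*sqrt(3) + sqrt(-1 + (1 + 54*sqrt(3))^2))^(1/3))/12)*cos(sqrt(3)*z*(-(1 + 54*sqrt(3) + sqrt(-1 + (1 + 54*sqrt(3))^2))^(1/3) + (1 + 54*sqrt(3) + sqrt(-1 + (1 + 54*sqrt(3))^2))^(-1/3))/12) + C3*exp(-z*((1 + 54*sqrt(3) + sqrt(-1 + (1 + 54*sqrt(3))^2))^(-1/3) + 1 + (1 + 54*sqrt(3) + sqrt(-1 + (1 + 54*sqrt(3))^2))^(1/3))/6) - 4*sqrt(3)/3


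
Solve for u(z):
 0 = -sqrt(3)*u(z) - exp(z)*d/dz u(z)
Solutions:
 u(z) = C1*exp(sqrt(3)*exp(-z))


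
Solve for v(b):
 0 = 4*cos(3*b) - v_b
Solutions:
 v(b) = C1 + 4*sin(3*b)/3


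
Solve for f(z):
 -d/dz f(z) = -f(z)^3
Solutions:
 f(z) = -sqrt(2)*sqrt(-1/(C1 + z))/2
 f(z) = sqrt(2)*sqrt(-1/(C1 + z))/2


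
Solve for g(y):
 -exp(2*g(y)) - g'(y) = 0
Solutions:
 g(y) = log(-sqrt(-1/(C1 - y))) - log(2)/2
 g(y) = log(-1/(C1 - y))/2 - log(2)/2


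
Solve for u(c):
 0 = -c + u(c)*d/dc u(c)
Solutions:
 u(c) = -sqrt(C1 + c^2)
 u(c) = sqrt(C1 + c^2)


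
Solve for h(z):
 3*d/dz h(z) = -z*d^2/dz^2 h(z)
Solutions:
 h(z) = C1 + C2/z^2


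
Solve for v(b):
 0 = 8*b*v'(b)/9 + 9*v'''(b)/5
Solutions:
 v(b) = C1 + Integral(C2*airyai(-2*3^(2/3)*5^(1/3)*b/9) + C3*airybi(-2*3^(2/3)*5^(1/3)*b/9), b)


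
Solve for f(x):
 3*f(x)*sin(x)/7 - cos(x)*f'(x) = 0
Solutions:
 f(x) = C1/cos(x)^(3/7)


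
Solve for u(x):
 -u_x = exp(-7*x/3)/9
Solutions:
 u(x) = C1 + exp(-7*x/3)/21


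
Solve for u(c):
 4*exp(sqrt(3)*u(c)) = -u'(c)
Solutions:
 u(c) = sqrt(3)*(2*log(1/(C1 + 4*c)) - log(3))/6


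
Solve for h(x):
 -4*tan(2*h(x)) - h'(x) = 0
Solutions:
 h(x) = -asin(C1*exp(-8*x))/2 + pi/2
 h(x) = asin(C1*exp(-8*x))/2


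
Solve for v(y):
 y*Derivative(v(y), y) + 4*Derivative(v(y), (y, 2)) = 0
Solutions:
 v(y) = C1 + C2*erf(sqrt(2)*y/4)


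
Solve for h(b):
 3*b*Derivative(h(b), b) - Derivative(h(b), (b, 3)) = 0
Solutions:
 h(b) = C1 + Integral(C2*airyai(3^(1/3)*b) + C3*airybi(3^(1/3)*b), b)


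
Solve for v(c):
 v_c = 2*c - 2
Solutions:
 v(c) = C1 + c^2 - 2*c


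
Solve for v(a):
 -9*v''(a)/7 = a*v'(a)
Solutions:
 v(a) = C1 + C2*erf(sqrt(14)*a/6)


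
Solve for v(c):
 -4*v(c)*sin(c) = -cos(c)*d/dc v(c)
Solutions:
 v(c) = C1/cos(c)^4


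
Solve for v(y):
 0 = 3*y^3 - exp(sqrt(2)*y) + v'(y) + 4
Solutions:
 v(y) = C1 - 3*y^4/4 - 4*y + sqrt(2)*exp(sqrt(2)*y)/2


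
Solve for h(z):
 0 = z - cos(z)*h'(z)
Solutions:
 h(z) = C1 + Integral(z/cos(z), z)


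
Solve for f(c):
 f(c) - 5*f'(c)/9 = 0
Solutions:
 f(c) = C1*exp(9*c/5)


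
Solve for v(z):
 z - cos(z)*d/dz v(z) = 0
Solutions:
 v(z) = C1 + Integral(z/cos(z), z)


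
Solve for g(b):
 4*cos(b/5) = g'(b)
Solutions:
 g(b) = C1 + 20*sin(b/5)


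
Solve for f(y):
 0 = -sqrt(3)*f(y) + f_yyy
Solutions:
 f(y) = C3*exp(3^(1/6)*y) + (C1*sin(3^(2/3)*y/2) + C2*cos(3^(2/3)*y/2))*exp(-3^(1/6)*y/2)


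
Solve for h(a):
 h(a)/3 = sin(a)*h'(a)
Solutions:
 h(a) = C1*(cos(a) - 1)^(1/6)/(cos(a) + 1)^(1/6)


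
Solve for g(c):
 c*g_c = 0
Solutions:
 g(c) = C1


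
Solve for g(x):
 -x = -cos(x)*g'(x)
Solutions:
 g(x) = C1 + Integral(x/cos(x), x)


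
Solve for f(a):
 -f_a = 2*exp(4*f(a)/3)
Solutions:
 f(a) = 3*log(-(1/(C1 + 8*a))^(1/4)) + 3*log(3)/4
 f(a) = 3*log(1/(C1 + 8*a))/4 + 3*log(3)/4
 f(a) = 3*log(-I*(1/(C1 + 8*a))^(1/4)) + 3*log(3)/4
 f(a) = 3*log(I*(1/(C1 + 8*a))^(1/4)) + 3*log(3)/4


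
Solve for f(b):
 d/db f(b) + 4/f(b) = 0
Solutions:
 f(b) = -sqrt(C1 - 8*b)
 f(b) = sqrt(C1 - 8*b)


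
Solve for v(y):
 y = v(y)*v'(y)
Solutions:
 v(y) = -sqrt(C1 + y^2)
 v(y) = sqrt(C1 + y^2)


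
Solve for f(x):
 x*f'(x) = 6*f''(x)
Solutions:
 f(x) = C1 + C2*erfi(sqrt(3)*x/6)


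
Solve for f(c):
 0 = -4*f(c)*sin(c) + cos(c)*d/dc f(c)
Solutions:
 f(c) = C1/cos(c)^4


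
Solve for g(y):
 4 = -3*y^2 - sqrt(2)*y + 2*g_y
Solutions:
 g(y) = C1 + y^3/2 + sqrt(2)*y^2/4 + 2*y


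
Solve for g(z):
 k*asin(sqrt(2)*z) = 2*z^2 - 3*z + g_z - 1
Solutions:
 g(z) = C1 + k*(z*asin(sqrt(2)*z) + sqrt(2)*sqrt(1 - 2*z^2)/2) - 2*z^3/3 + 3*z^2/2 + z


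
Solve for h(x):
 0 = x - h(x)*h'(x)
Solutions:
 h(x) = -sqrt(C1 + x^2)
 h(x) = sqrt(C1 + x^2)


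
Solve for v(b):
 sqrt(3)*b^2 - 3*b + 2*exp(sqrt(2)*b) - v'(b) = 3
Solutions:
 v(b) = C1 + sqrt(3)*b^3/3 - 3*b^2/2 - 3*b + sqrt(2)*exp(sqrt(2)*b)


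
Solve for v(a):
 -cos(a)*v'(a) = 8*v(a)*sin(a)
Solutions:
 v(a) = C1*cos(a)^8


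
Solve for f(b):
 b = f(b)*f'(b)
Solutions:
 f(b) = -sqrt(C1 + b^2)
 f(b) = sqrt(C1 + b^2)


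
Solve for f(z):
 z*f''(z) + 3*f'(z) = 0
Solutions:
 f(z) = C1 + C2/z^2


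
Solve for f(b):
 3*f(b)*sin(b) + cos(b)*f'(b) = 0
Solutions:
 f(b) = C1*cos(b)^3


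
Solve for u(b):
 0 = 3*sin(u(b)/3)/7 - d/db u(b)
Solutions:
 -3*b/7 + 3*log(cos(u(b)/3) - 1)/2 - 3*log(cos(u(b)/3) + 1)/2 = C1


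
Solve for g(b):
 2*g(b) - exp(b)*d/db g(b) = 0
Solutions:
 g(b) = C1*exp(-2*exp(-b))


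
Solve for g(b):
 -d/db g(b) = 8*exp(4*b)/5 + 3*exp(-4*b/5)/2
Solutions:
 g(b) = C1 - 2*exp(4*b)/5 + 15*exp(-4*b/5)/8


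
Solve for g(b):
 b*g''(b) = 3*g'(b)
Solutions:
 g(b) = C1 + C2*b^4


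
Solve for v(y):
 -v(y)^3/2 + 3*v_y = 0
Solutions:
 v(y) = -sqrt(3)*sqrt(-1/(C1 + y))
 v(y) = sqrt(3)*sqrt(-1/(C1 + y))


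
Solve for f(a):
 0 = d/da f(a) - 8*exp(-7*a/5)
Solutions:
 f(a) = C1 - 40*exp(-7*a/5)/7


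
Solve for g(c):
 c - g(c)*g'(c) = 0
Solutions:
 g(c) = -sqrt(C1 + c^2)
 g(c) = sqrt(C1 + c^2)


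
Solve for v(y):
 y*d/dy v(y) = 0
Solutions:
 v(y) = C1


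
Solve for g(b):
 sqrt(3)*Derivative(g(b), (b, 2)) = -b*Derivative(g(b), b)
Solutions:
 g(b) = C1 + C2*erf(sqrt(2)*3^(3/4)*b/6)


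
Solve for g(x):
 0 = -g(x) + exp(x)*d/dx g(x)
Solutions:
 g(x) = C1*exp(-exp(-x))


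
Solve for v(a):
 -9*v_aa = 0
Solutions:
 v(a) = C1 + C2*a


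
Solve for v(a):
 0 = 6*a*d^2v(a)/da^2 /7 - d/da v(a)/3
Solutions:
 v(a) = C1 + C2*a^(25/18)


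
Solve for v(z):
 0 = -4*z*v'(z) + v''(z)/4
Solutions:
 v(z) = C1 + C2*erfi(2*sqrt(2)*z)


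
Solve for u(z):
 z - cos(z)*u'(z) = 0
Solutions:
 u(z) = C1 + Integral(z/cos(z), z)


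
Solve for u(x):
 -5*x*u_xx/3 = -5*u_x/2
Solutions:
 u(x) = C1 + C2*x^(5/2)


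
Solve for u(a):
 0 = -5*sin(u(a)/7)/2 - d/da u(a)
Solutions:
 5*a/2 + 7*log(cos(u(a)/7) - 1)/2 - 7*log(cos(u(a)/7) + 1)/2 = C1


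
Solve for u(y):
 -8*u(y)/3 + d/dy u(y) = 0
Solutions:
 u(y) = C1*exp(8*y/3)


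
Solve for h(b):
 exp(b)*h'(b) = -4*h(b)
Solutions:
 h(b) = C1*exp(4*exp(-b))


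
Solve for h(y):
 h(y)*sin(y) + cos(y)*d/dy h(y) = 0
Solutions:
 h(y) = C1*cos(y)


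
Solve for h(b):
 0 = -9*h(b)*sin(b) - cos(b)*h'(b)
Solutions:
 h(b) = C1*cos(b)^9


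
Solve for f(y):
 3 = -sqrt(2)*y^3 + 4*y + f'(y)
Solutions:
 f(y) = C1 + sqrt(2)*y^4/4 - 2*y^2 + 3*y


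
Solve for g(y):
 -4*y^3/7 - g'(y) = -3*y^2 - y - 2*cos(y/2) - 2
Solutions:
 g(y) = C1 - y^4/7 + y^3 + y^2/2 + 2*y + 4*sin(y/2)


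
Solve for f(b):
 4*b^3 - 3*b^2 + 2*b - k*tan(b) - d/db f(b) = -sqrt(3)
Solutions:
 f(b) = C1 + b^4 - b^3 + b^2 + sqrt(3)*b + k*log(cos(b))


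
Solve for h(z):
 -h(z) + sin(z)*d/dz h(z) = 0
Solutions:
 h(z) = C1*sqrt(cos(z) - 1)/sqrt(cos(z) + 1)


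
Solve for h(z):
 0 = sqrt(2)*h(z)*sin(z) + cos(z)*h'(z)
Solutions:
 h(z) = C1*cos(z)^(sqrt(2))


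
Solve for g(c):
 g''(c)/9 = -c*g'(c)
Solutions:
 g(c) = C1 + C2*erf(3*sqrt(2)*c/2)


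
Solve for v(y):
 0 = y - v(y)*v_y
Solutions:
 v(y) = -sqrt(C1 + y^2)
 v(y) = sqrt(C1 + y^2)


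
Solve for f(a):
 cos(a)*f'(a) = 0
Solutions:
 f(a) = C1


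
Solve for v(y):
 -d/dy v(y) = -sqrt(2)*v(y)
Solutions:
 v(y) = C1*exp(sqrt(2)*y)


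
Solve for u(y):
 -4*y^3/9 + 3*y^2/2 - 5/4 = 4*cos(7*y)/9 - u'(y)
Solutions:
 u(y) = C1 + y^4/9 - y^3/2 + 5*y/4 + 4*sin(7*y)/63


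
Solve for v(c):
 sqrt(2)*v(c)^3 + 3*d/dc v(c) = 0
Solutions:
 v(c) = -sqrt(6)*sqrt(-1/(C1 - sqrt(2)*c))/2
 v(c) = sqrt(6)*sqrt(-1/(C1 - sqrt(2)*c))/2


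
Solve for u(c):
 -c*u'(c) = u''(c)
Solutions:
 u(c) = C1 + C2*erf(sqrt(2)*c/2)


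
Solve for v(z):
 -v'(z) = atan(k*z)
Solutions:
 v(z) = C1 - Piecewise((z*atan(k*z) - log(k^2*z^2 + 1)/(2*k), Ne(k, 0)), (0, True))


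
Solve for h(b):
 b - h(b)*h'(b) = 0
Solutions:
 h(b) = -sqrt(C1 + b^2)
 h(b) = sqrt(C1 + b^2)


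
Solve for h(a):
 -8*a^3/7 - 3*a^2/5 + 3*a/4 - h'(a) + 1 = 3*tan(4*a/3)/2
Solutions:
 h(a) = C1 - 2*a^4/7 - a^3/5 + 3*a^2/8 + a + 9*log(cos(4*a/3))/8


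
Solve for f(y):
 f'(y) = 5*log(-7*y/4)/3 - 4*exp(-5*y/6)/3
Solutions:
 f(y) = C1 + 5*y*log(-y)/3 + 5*y*(-2*log(2) - 1 + log(7))/3 + 8*exp(-5*y/6)/5


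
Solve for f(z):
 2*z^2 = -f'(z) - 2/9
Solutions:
 f(z) = C1 - 2*z^3/3 - 2*z/9


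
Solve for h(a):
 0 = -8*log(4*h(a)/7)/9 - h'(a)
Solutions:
 9*Integral(1/(log(_y) - log(7) + 2*log(2)), (_y, h(a)))/8 = C1 - a


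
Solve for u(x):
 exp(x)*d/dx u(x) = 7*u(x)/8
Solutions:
 u(x) = C1*exp(-7*exp(-x)/8)


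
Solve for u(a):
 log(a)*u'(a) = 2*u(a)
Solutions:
 u(a) = C1*exp(2*li(a))


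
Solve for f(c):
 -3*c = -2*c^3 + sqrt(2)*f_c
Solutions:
 f(c) = C1 + sqrt(2)*c^4/4 - 3*sqrt(2)*c^2/4


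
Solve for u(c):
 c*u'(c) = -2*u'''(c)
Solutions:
 u(c) = C1 + Integral(C2*airyai(-2^(2/3)*c/2) + C3*airybi(-2^(2/3)*c/2), c)


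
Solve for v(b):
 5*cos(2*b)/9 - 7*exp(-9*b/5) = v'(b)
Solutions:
 v(b) = C1 + 5*sin(2*b)/18 + 35*exp(-9*b/5)/9


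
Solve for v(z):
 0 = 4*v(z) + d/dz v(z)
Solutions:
 v(z) = C1*exp(-4*z)


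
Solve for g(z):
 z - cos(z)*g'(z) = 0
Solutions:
 g(z) = C1 + Integral(z/cos(z), z)


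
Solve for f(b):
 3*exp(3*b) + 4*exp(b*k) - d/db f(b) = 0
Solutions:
 f(b) = C1 + exp(3*b) + 4*exp(b*k)/k


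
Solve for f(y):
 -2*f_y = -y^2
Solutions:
 f(y) = C1 + y^3/6


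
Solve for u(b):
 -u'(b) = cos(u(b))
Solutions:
 u(b) = pi - asin((C1 + exp(2*b))/(C1 - exp(2*b)))
 u(b) = asin((C1 + exp(2*b))/(C1 - exp(2*b)))


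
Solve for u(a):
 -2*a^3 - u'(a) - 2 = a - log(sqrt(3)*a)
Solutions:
 u(a) = C1 - a^4/2 - a^2/2 + a*log(a) - 3*a + a*log(3)/2


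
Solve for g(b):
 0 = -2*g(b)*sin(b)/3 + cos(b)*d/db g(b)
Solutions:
 g(b) = C1/cos(b)^(2/3)


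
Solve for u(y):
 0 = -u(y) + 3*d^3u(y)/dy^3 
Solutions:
 u(y) = C3*exp(3^(2/3)*y/3) + (C1*sin(3^(1/6)*y/2) + C2*cos(3^(1/6)*y/2))*exp(-3^(2/3)*y/6)


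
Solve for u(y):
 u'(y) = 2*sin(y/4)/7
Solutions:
 u(y) = C1 - 8*cos(y/4)/7


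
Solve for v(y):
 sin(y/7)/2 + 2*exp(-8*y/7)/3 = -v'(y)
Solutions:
 v(y) = C1 + 7*cos(y/7)/2 + 7*exp(-8*y/7)/12


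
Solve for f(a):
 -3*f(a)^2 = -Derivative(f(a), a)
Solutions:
 f(a) = -1/(C1 + 3*a)


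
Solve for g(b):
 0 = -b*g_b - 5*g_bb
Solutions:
 g(b) = C1 + C2*erf(sqrt(10)*b/10)


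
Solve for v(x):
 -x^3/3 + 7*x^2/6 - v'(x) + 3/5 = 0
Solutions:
 v(x) = C1 - x^4/12 + 7*x^3/18 + 3*x/5


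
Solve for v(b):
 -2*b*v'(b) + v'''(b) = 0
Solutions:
 v(b) = C1 + Integral(C2*airyai(2^(1/3)*b) + C3*airybi(2^(1/3)*b), b)


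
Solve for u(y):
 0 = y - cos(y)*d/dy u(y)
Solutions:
 u(y) = C1 + Integral(y/cos(y), y)


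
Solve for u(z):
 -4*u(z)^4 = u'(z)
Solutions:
 u(z) = (-3^(2/3) - 3*3^(1/6)*I)*(1/(C1 + 4*z))^(1/3)/6
 u(z) = (-3^(2/3) + 3*3^(1/6)*I)*(1/(C1 + 4*z))^(1/3)/6
 u(z) = (1/(C1 + 12*z))^(1/3)


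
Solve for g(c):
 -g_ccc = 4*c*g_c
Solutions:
 g(c) = C1 + Integral(C2*airyai(-2^(2/3)*c) + C3*airybi(-2^(2/3)*c), c)


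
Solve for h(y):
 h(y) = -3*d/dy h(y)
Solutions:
 h(y) = C1*exp(-y/3)


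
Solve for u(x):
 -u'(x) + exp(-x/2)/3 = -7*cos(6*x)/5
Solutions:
 u(x) = C1 + 7*sin(6*x)/30 - 2*exp(-x/2)/3


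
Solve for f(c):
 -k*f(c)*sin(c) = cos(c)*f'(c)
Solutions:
 f(c) = C1*exp(k*log(cos(c)))


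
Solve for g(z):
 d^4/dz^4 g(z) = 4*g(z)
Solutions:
 g(z) = C1*exp(-sqrt(2)*z) + C2*exp(sqrt(2)*z) + C3*sin(sqrt(2)*z) + C4*cos(sqrt(2)*z)


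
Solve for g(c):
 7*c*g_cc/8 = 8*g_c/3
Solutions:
 g(c) = C1 + C2*c^(85/21)


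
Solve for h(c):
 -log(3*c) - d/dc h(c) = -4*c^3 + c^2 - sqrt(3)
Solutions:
 h(c) = C1 + c^4 - c^3/3 - c*log(c) - c*log(3) + c + sqrt(3)*c


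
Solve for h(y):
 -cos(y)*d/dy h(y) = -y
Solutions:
 h(y) = C1 + Integral(y/cos(y), y)


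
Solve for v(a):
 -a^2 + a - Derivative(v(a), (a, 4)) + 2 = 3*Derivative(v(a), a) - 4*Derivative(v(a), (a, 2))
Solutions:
 v(a) = C1 + C2*exp(a) + C3*exp(a*(-1 + sqrt(13))/2) + C4*exp(-a*(1 + sqrt(13))/2) - a^3/9 - 5*a^2/18 - 2*a/27


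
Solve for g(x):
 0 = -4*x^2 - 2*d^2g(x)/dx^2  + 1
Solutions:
 g(x) = C1 + C2*x - x^4/6 + x^2/4


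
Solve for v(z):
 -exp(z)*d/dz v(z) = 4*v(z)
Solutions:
 v(z) = C1*exp(4*exp(-z))


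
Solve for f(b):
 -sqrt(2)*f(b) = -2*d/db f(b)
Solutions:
 f(b) = C1*exp(sqrt(2)*b/2)


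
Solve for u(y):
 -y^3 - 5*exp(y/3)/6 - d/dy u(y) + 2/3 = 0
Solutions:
 u(y) = C1 - y^4/4 + 2*y/3 - 5*exp(y/3)/2


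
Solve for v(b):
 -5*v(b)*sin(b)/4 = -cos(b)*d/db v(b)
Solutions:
 v(b) = C1/cos(b)^(5/4)


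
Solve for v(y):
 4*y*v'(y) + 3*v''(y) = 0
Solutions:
 v(y) = C1 + C2*erf(sqrt(6)*y/3)


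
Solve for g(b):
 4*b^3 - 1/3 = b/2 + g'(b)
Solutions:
 g(b) = C1 + b^4 - b^2/4 - b/3


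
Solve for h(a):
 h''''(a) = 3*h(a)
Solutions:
 h(a) = C1*exp(-3^(1/4)*a) + C2*exp(3^(1/4)*a) + C3*sin(3^(1/4)*a) + C4*cos(3^(1/4)*a)


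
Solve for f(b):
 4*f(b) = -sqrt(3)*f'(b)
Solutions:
 f(b) = C1*exp(-4*sqrt(3)*b/3)


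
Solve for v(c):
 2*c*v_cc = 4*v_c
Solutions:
 v(c) = C1 + C2*c^3


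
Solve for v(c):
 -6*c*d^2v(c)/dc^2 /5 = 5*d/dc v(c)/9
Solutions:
 v(c) = C1 + C2*c^(29/54)


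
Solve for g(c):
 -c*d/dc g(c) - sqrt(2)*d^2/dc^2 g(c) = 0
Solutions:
 g(c) = C1 + C2*erf(2^(1/4)*c/2)


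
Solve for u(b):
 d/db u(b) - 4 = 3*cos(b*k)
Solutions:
 u(b) = C1 + 4*b + 3*sin(b*k)/k


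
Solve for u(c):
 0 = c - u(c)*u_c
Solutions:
 u(c) = -sqrt(C1 + c^2)
 u(c) = sqrt(C1 + c^2)


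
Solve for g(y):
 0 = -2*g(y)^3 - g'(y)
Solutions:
 g(y) = -sqrt(2)*sqrt(-1/(C1 - 2*y))/2
 g(y) = sqrt(2)*sqrt(-1/(C1 - 2*y))/2


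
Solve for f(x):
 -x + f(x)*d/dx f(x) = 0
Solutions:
 f(x) = -sqrt(C1 + x^2)
 f(x) = sqrt(C1 + x^2)


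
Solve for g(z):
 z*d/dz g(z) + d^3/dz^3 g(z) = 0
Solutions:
 g(z) = C1 + Integral(C2*airyai(-z) + C3*airybi(-z), z)


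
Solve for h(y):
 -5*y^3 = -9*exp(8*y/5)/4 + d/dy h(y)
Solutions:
 h(y) = C1 - 5*y^4/4 + 45*exp(8*y/5)/32


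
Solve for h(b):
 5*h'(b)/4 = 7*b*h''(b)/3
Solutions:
 h(b) = C1 + C2*b^(43/28)


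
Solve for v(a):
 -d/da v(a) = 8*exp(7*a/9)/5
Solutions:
 v(a) = C1 - 72*exp(7*a/9)/35


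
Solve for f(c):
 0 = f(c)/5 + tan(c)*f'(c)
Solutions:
 f(c) = C1/sin(c)^(1/5)


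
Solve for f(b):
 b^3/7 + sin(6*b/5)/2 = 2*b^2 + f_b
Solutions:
 f(b) = C1 + b^4/28 - 2*b^3/3 - 5*cos(6*b/5)/12


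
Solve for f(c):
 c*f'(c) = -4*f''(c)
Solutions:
 f(c) = C1 + C2*erf(sqrt(2)*c/4)


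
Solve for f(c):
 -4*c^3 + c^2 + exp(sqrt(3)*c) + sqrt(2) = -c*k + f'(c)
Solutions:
 f(c) = C1 - c^4 + c^3/3 + c^2*k/2 + sqrt(2)*c + sqrt(3)*exp(sqrt(3)*c)/3


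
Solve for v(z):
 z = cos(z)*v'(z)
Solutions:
 v(z) = C1 + Integral(z/cos(z), z)


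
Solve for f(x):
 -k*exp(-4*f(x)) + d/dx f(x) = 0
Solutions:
 f(x) = log(-I*(C1 + 4*k*x)^(1/4))
 f(x) = log(I*(C1 + 4*k*x)^(1/4))
 f(x) = log(-(C1 + 4*k*x)^(1/4))
 f(x) = log(C1 + 4*k*x)/4
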